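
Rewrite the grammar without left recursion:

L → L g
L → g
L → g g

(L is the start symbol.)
L is directly left-recursive. The standard transformation for
  A → A α₁ | ... | A α_m | β₁ | ... | β_n
is
  A  → β₁ A' | ... | β_n A'
  A' → α₁ A' | ... | α_m A' | ε

L → g becomes L → g L'
L → g g becomes L → g g L'
L → L g becomes L' → g L'
Add L' → ε

Resulting grammar:
L → g L'
L → g g L'
L' → g L'
L' → ε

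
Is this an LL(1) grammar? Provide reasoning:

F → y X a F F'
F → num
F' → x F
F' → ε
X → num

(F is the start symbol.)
No. Predict set conflict for F': { 'x' }

A grammar is LL(1) if for each non-terminal N with multiple productions, the predict sets of those productions are pairwise disjoint, where PREDICT(N → α) = (FIRST(α) \ {ε}) ∪ (FOLLOW(N) if α ⇒* ε).

Relevant sets:
  FOLLOW(F') = { $, 'x' }

For F:
  PREDICT(F → y X a F F') = { 'y' }
  PREDICT(F → num) = { 'num' }
For F':
  PREDICT(F' → x F) = { 'x' }
  PREDICT(F' → ε) = { $, 'x' }
X has a single production, so nothing to check there.

Conflict found: Predict set conflict for F': { 'x' }
The grammar is NOT LL(1).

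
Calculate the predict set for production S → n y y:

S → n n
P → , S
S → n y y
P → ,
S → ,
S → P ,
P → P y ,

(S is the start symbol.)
{ 'n' }

PREDICT(S → n y y) = (FIRST(RHS) \ {ε}) ∪ (FOLLOW(S) if ε ∈ FIRST(RHS), i.e. RHS ⇒* ε)
FIRST(n y y) = { 'n' }
ε ∉ FIRST(n y y), so FOLLOW(S) is not added.
PREDICT(S → n y y) = { 'n' }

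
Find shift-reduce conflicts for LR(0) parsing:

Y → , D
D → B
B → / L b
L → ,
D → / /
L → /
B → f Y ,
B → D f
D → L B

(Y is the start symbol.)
Yes — I4: [L → / .] vs [D → / . /]; I6: [Y → , D .] vs [B → D . f]

Augment with Y' → Y and build the canonical LR(0) collection (I0 = CLOSURE({[Y' → . Y]}), then GOTO on every symbol after a dot until no new states appear). It has 17 states:
  I0: { [Y → . , D], [Y' → . Y] }  — shift
  I1: { [B → . / L b], [B → . D f], [B → . f Y ,], [D → . / /], [D → . B], [D → . L B], [L → . ,], [L → . /], [Y → , . D] }  — shift
  I2: { [Y' → Y .] }  — accept
  I3: { [L → , .] }  — reduce
  I4: { [B → / . L b], [D → / . /], [L → . ,], [L → . /], [L → / .] }  — shift, reduce
  I5: { [D → B .] }  — reduce
  I6: { [B → D . f], [Y → , D .] }  — shift, reduce
  I7: { [B → . / L b], [B → . D f], [B → . f Y ,], [D → . / /], [D → . B], [D → . L B], [D → L . B], [L → . ,], [L → . /] }  — shift
  I8: { [B → f . Y ,], [Y → . , D] }  — shift
  I9: { [B → f Y . ,] }  — shift
  I10: { [B → f Y , .] }  — reduce
  I11: { [D → B .], [D → L B .] }  — 2 reduces
  I12: { [B → D . f] }  — shift
  I13: { [B → D f .] }  — reduce
  I14: { [D → / / .], [L → / .] }  — 2 reduces
  I15: { [B → / L . b] }  — shift
  I16: { [B → / L b .] }  — reduce

I4 contains reduce item [L → / .] and shift items [D → / . /], [L → . ,], [L → . /] — shift-reduce conflict.
I6 contains reduce item [Y → , D .] and shift item [B → D . f] — shift-reduce conflict.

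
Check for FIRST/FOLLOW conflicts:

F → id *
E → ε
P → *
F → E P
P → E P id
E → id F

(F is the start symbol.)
A FIRST/FOLLOW conflict occurs when a non-terminal N has a nullable alternative N → β (β ⇒* ε) and another alternative N → α with FIRST(α) ∩ FOLLOW(N) ≠ ∅: on such a lookahead the parser cannot decide between expanding α and letting N vanish via β.

Nullable non-terminals: E.

E: nullable alternative(s) E → ε; FOLLOW(E) = { '*', 'id' }
  E → ε: FIRST \ {ε} = { } — this is the only nullable alternative, skip
  E → id F: FIRST \ {ε} = { 'id' } — overlaps FOLLOW(E) on { 'id' }: CONFLICT

F, P have no nullable alternative, so no FIRST/FOLLOW check is needed there.

So the grammar has 1 FIRST/FOLLOW conflict (marked CONFLICT above).

Answer: Yes. E → id F with FOLLOW(E) on { 'id' }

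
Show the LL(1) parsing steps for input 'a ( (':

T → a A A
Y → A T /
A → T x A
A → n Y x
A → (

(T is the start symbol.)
LL(1) parsing maintains a stack (initially the start symbol over $) and the input. At each step: if the stack top is a terminal, match it against the current input token; if it is a non-terminal N, replace it with the RHS of M[N, lookahead] (the unique production whose predict set contains the lookahead).

Stack is shown with the top on the left.

Stack    Input    Action
------------------------
T $      a ( ( $  output T → a A A
a A A $  a ( ( $  match 'a'
A A $    ( ( $    output A → (
( A $    ( ( $    match '('
A $      ( $      output A → (
( $      ( $      match '('
$        $        accept

The string is accepted.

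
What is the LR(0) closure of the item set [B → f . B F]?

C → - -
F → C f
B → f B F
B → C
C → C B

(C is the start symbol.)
{ [B → . C], [B → . f B F], [B → f . B F], [C → . - -], [C → . C B] }

To compute CLOSURE, for each item [A → α.Bβ] where B is a non-terminal, add [B → .γ] for all productions B → γ; repeat for the newly added items until nothing changes.

Start with: [B → f . B F]
  [B → f . B F] has the dot before B: add [B → . f B F], [B → . C]
  [B → . C] has the dot before C: add [C → . - -], [C → . C B]
No further items can be added.

CLOSURE = { [B → . C], [B → . f B F], [B → f . B F], [C → . - -], [C → . C B] }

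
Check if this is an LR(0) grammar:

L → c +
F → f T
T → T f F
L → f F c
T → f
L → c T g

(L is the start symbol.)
No. Shift-reduce conflict between [F → f T .] and [T → T . f F]

A grammar is LR(0) if no state in the canonical LR(0) collection has:
  - both a shift item (dot before a terminal) and a complete item (shift-reduce conflict), or
  - two or more complete items (reduce-reduce conflict; the accept item [L' → L .] counts as a complete item here).

Augment with L' → L and build the canonical LR(0) collection (I0 = CLOSURE({[L' → . L]}), then GOTO on every symbol after a dot until no new states appear). It has 14 states:
  I0: { [L → . c +], [L → . c T g], [L → . f F c], [L' → . L] }  — shift
  I1: { [L' → L .] }  — accept
  I2: { [L → c . +], [L → c . T g], [T → . T f F], [T → . f] }  — shift
  I3: { [F → . f T], [L → f . F c] }  — shift
  I4: { [L → f F . c] }  — shift
  I5: { [F → f . T], [T → . T f F], [T → . f] }  — shift
  I6: { [F → f T .], [T → T . f F] }  — shift, reduce
  I7: { [T → f .] }  — reduce
  I8: { [F → . f T], [T → T f . F] }  — shift
  I9: { [T → T f F .] }  — reduce
  I10: { [L → f F c .] }  — reduce
  I11: { [L → c + .] }  — reduce
  I12: { [L → c T . g], [T → T . f F] }  — shift
  I13: { [L → c T g .] }  — reduce

Conflict in state I6:
  Shift-reduce conflict between [F → f T .] and [T → T . f F]
So the grammar is NOT LR(0).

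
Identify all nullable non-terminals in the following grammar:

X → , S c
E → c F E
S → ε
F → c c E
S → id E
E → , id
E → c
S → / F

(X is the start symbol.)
A non-terminal is nullable if it can derive ε (the empty string): either it has an ε-production, or it has a production whose right-hand side consists entirely of nullable non-terminals.

ε-productions: S → ε
So S is immediately nullable.
No further non-terminal can be added: every production for the remaining non-terminals contains a terminal or a non-nullable non-terminal.
Nullable = { 'S' }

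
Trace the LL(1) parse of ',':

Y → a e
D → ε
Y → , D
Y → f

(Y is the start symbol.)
LL(1) parsing maintains a stack (initially the start symbol over $) and the input. At each step: if the stack top is a terminal, match it against the current input token; if it is a non-terminal N, replace it with the RHS of M[N, lookahead] (the unique production whose predict set contains the lookahead).

Stack is shown with the top on the left.

Stack  Input  Action
--------------------
Y $    , $    output Y → , D
, D $  , $    match ','
D $    $      output D → ε
$      $      accept

The string is accepted.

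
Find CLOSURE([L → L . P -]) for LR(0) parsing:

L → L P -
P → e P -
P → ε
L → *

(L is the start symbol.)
{ [L → L . P -], [P → . e P -], [P → .] }

To compute CLOSURE, for each item [A → α.Bβ] where B is a non-terminal, add [B → .γ] for all productions B → γ; repeat for the newly added items until nothing changes.

Start with: [L → L . P -]
  [L → L . P -] has the dot before P: add [P → . e P -], [P → .]
No further items can be added.

CLOSURE = { [L → L . P -], [P → . e P -], [P → .] }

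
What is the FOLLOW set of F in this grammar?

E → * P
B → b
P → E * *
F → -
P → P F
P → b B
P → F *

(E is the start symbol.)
To compute FOLLOW(F), find every occurrence of F on a right-hand side N → α F β: add FIRST(β) \ {ε}, and if β is empty or nullable also add FOLLOW(N). Iterate to a fixed point.

In P → P F: F is at the end, add FOLLOW(P)
In P → F *: F is followed by '*', add FIRST('*') \ {ε} = { '*' }

The FOLLOW sets referred to above (computed the same way, to a fixed point):
  FOLLOW(P) = { $, '*', '-' }

Taking the union: FOLLOW(F) = { $, '*', '-' }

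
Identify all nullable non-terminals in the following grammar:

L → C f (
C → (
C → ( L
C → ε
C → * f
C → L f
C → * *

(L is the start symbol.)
A non-terminal is nullable if it can derive ε (the empty string): either it has an ε-production, or it has a production whose right-hand side consists entirely of nullable non-terminals.

ε-productions: C → ε
So C is immediately nullable.
No further non-terminal can be added: every production for the remaining non-terminals contains a terminal or a non-nullable non-terminal.
Nullable = { 'C' }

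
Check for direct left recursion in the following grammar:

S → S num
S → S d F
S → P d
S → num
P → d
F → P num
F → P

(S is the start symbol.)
Yes, S is left-recursive

Direct left recursion occurs when N → N α for some non-terminal N (the right-hand side begins with the left-hand side itself).

S → S num: LEFT RECURSIVE (starts with S)
S → S d F: LEFT RECURSIVE (starts with S)
S → P d: starts with P
S → num: starts with num
P → d: starts with d
F → P num: starts with P
F → P: starts with P

The grammar has direct left recursion on: S.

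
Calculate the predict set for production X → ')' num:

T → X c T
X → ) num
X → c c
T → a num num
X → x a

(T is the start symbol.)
{ ')' }

PREDICT(X → ')' num) = (FIRST(RHS) \ {ε}) ∪ (FOLLOW(X) if ε ∈ FIRST(RHS), i.e. RHS ⇒* ε)
FIRST(')' num) = { ')' }
ε ∉ FIRST(')' num), so FOLLOW(X) is not added.
PREDICT(X → ')' num) = { ')' }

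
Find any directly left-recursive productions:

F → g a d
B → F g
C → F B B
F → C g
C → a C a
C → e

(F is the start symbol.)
No direct left recursion

F → g a d: starts with g
B → F g: starts with F
C → F B B: starts with F
F → C g: starts with C
C → a C a: starts with a
C → e: starts with e

No direct left recursion found.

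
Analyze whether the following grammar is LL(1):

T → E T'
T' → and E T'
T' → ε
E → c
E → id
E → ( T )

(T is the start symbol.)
Relevant sets:
  FOLLOW(T') = { $, ')' }

For T':
  PREDICT(T' → and E T') = { 'and' }
  PREDICT(T' → ε) = { $, ')' }
For E:
  PREDICT(E → c) = { 'c' }
  PREDICT(E → id) = { 'id' }
  PREDICT(E → '(' T ')') = { '(' }
T has a single production, so nothing to check there.

All predict sets are disjoint. The grammar IS LL(1).

Answer: Yes, the grammar is LL(1).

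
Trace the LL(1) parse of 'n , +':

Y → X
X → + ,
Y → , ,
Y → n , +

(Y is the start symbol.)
LL(1) parsing maintains a stack (initially the start symbol over $) and the input. At each step: if the stack top is a terminal, match it against the current input token; if it is a non-terminal N, replace it with the RHS of M[N, lookahead] (the unique production whose predict set contains the lookahead).

Stack is shown with the top on the left.

Stack    Input    Action
------------------------
Y $      n , + $  output Y → n , +
n , + $  n , + $  match 'n'
, + $    , + $    match ','
+ $      + $      match '+'
$        $        accept

The string is accepted.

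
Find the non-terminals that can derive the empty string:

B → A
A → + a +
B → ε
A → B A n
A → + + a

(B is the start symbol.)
{ 'B' }

ε-productions: B → ε
So B is immediately nullable.
No further non-terminal can be added: every production for the remaining non-terminals contains a terminal or a non-nullable non-terminal.
Nullable = { 'B' }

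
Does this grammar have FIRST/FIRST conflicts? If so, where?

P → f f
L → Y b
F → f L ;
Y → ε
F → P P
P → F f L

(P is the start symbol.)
Yes. P → f f / P → F f L on { 'f' }; F → f L ';' / F → P P on { 'f' }

A FIRST/FIRST conflict occurs when two productions N → α and N → β for the same non-terminal have FIRST(α) ∩ FIRST(β) ≠ ∅ (with ε ∈ FIRST of a nullable right-hand side, so two nullable alternatives also conflict).

FIRST sets of the non-terminals at (or reachable through a nullable prefix from) the front of some alternative:
  FIRST(F) = { 'f' }
  FIRST(P) = { 'f' }

Productions for P:
  P → f f: FIRST = { 'f' }
  P → F f L: FIRST = { 'f' }
Productions for F:
  F → f L ;: FIRST = { 'f' }
  F → P P: FIRST = { 'f' }
L, Y have only one production, so no FIRST/FIRST conflict is possible there.

Conflict for P: P → f f and P → F f L
  Overlap: { 'f' }
Conflict for F: F → f L ; and F → P P
  Overlap: { 'f' }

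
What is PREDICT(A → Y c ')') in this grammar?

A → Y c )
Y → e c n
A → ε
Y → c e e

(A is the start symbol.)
{ 'c', 'e' }

PREDICT(A → Y c ')') = (FIRST(RHS) \ {ε}) ∪ (FOLLOW(A) if ε ∈ FIRST(RHS), i.e. RHS ⇒* ε)
FIRST(Y) = { 'c', 'e' }
FIRST(Y c ')') = { 'c', 'e' }
ε ∉ FIRST(Y c ')'), so FOLLOW(A) is not added.
PREDICT(A → Y c ')') = { 'c', 'e' }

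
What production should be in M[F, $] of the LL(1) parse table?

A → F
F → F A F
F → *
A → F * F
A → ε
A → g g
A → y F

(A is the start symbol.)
To find M[F, $], we find productions for F where $ is in the predict set (PREDICT(N → α) = (FIRST(α) \ {ε}) ∪ (FOLLOW(N) if α ⇒* ε)).

Relevant sets:
  FIRST(F) = { '*' }

F → F A F: PREDICT = { '*' }
F → *: PREDICT = { '*' }

M[F, $] is empty (no production applies)

Answer: Empty (error entry)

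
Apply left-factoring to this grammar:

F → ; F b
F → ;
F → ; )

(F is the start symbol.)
Left-factoring transforms A → αβ₁ | αβ₂ into A → αA' and A' → β₁ | β₂
(α is the longest common prefix among the alternatives). Repeat until
no nonterminal has two alternatives with a common prefix.

Round 1: F has alternatives sharing prefix ';'. Introduce F': F → ; F'
  Add: F' → F b
  Add: F' → ε
  Add: F' → )

No remaining common prefixes — done.

Resulting grammar:
F → ; F'
F' → F b
F' → ε
F' → )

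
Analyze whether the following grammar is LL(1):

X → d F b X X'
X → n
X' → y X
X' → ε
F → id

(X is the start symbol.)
A grammar is LL(1) if for each non-terminal N with multiple productions, the predict sets of those productions are pairwise disjoint, where PREDICT(N → α) = (FIRST(α) \ {ε}) ∪ (FOLLOW(N) if α ⇒* ε).

Relevant sets:
  FOLLOW(X') = { $, 'y' }

For X:
  PREDICT(X → d F b X X') = { 'd' }
  PREDICT(X → n) = { 'n' }
For X':
  PREDICT(X' → y X) = { 'y' }
  PREDICT(X' → ε) = { $, 'y' }
F has a single production, so nothing to check there.

Conflict found: Predict set conflict for X': { 'y' }
The grammar is NOT LL(1).

Answer: No. Predict set conflict for X': { 'y' }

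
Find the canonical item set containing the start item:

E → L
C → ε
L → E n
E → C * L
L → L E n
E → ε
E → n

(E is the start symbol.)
{ [C → .], [E → . C * L], [E → . L], [E → . n], [E → .], [E' → . E], [L → . E n], [L → . L E n] }

First, augment the grammar with E' → E
I₀ = CLOSURE({ [E' → . E] }):
  [E' → . E] has the dot before E: add [E → . L], [E → . C * L], [E → .], [E → . n]
  [E → . L] has the dot before L: add [L → . E n], [L → . L E n]
  [E → . C * L] has the dot before C: add [C → .]
No further items can be added.

I₀ = { [C → .], [E → . C * L], [E → . L], [E → . n], [E → .], [E' → . E], [L → . E n], [L → . L E n] }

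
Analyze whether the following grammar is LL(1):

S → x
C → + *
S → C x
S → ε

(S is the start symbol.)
A grammar is LL(1) if for each non-terminal N with multiple productions, the predict sets of those productions are pairwise disjoint, where PREDICT(N → α) = (FIRST(α) \ {ε}) ∪ (FOLLOW(N) if α ⇒* ε).

Relevant sets:
  FIRST(C) = { '+' }
  FOLLOW(S) = { $ }

For S:
  PREDICT(S → x) = { 'x' }
  PREDICT(S → C x) = { '+' }
  PREDICT(S → ε) = { $ }
C has a single production, so nothing to check there.

All predict sets are disjoint. The grammar IS LL(1).

Answer: Yes, the grammar is LL(1).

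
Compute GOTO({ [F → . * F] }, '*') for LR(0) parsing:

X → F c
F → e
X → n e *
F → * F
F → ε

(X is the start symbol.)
GOTO(I, '*') = CLOSURE({ [A → αX.β] : [A → α.Xβ] ∈ I, X = '*' })

Items with dot before '*', with the dot advanced:
  [F → . * F] → [F → * . F]
Closure of the advanced items:
  [F → * . F] has the dot before F: add [F → . e], [F → . * F], [F → .]

GOTO = { [F → * . F], [F → . * F], [F → . e], [F → .] }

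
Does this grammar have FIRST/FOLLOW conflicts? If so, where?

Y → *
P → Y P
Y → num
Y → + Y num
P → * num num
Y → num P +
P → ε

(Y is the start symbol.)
Nullable non-terminals: P.
FIRST sets used below: FIRST(Y) = { '*', '+', 'num' }

P: nullable alternative(s) P → ε; FOLLOW(P) = { '+' }
  P → Y P: FIRST \ {ε} = { '*', '+', 'num' } — overlaps FOLLOW(P) on { '+' }: CONFLICT
  P → * num num: FIRST \ {ε} = { '*' } — disjoint from FOLLOW(P)
  P → ε: FIRST \ {ε} = { } — this is the only nullable alternative, skip

Y has no nullable alternative, so no FIRST/FOLLOW check is needed there.

So the grammar has 1 FIRST/FOLLOW conflict (marked CONFLICT above).

Answer: Yes. P → Y P with FOLLOW(P) on { '+' }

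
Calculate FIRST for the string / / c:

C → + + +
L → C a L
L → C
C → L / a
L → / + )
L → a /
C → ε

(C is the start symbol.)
To compute FIRST(/ / c), process the symbols left to right:
Symbol / is a terminal. Add '/' and stop.
FIRST(/ / c) = { '/' }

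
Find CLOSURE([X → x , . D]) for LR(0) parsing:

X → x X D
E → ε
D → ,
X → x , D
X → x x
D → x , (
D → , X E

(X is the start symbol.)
To compute CLOSURE, for each item [A → α.Bβ] where B is a non-terminal, add [B → .γ] for all productions B → γ; repeat for the newly added items until nothing changes.

Start with: [X → x , . D]
  [X → x , . D] has the dot before D: add [D → . ,], [D → . x , (], [D → . , X E]
No further items can be added.

CLOSURE = { [D → . , X E], [D → . ,], [D → . x , (], [X → x , . D] }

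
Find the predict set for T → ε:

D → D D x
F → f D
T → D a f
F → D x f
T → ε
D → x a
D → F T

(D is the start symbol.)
{ $, 'a', 'f', 'x' }

PREDICT(T → ε) = (FIRST(RHS) \ {ε}) ∪ (FOLLOW(T) if ε ∈ FIRST(RHS), i.e. RHS ⇒* ε)
The right-hand side is ε (FIRST(ε) = { ε }), so the predict set is FOLLOW(T) = { $, 'a', 'f', 'x' }
PREDICT(T → ε) = { $, 'a', 'f', 'x' }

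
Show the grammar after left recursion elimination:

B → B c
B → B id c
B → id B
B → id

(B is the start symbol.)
B → id B B'
B → id B'
B' → c B'
B' → id c B'
B' → ε

B is directly left-recursive. The standard transformation for
  A → A α₁ | ... | A α_m | β₁ | ... | β_n
is
  A  → β₁ A' | ... | β_n A'
  A' → α₁ A' | ... | α_m A' | ε

B → id B becomes B → id B B'
B → id becomes B → id B'
B → B c becomes B' → c B'
B → B id c becomes B' → id c B'
Add B' → ε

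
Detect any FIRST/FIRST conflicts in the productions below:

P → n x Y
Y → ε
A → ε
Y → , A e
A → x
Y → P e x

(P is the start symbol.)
No FIRST/FIRST conflicts.

FIRST sets of the non-terminals at (or reachable through a nullable prefix from) the front of some alternative:
  FIRST(P) = { 'n' }

Productions for Y:
  Y → ε: FIRST = { ε }
  Y → , A e: FIRST = { ',' }
  Y → P e x: FIRST = { 'n' }
Productions for A:
  A → ε: FIRST = { ε }
  A → x: FIRST = { 'x' }
P has only one production, so no FIRST/FIRST conflict is possible there.

All alternatives of each non-terminal have pairwise disjoint FIRST sets.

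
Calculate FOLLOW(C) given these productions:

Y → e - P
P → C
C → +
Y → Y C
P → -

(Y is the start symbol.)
{ $, '+' }

To compute FOLLOW(C), find every occurrence of C on a right-hand side N → α C β: add FIRST(β) \ {ε}, and if β is empty or nullable also add FOLLOW(N). Iterate to a fixed point.

In P → C: C is at the end, add FOLLOW(P)
In Y → Y C: C is at the end, add FOLLOW(Y)

The FOLLOW sets referred to above (computed the same way, to a fixed point):
  FOLLOW(P) = { $, '+' }
  FOLLOW(Y) = { $, '+' }

Taking the union: FOLLOW(C) = { $, '+' }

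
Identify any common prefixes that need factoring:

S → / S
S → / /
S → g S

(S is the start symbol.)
Yes, S has productions with common prefix '/'

Left-factoring is needed when two productions for the same non-terminal
share a common prefix on the right-hand side.

Productions for S:
  S → / S
  S → / /
  S → g S

Found common prefix '/' in productions for S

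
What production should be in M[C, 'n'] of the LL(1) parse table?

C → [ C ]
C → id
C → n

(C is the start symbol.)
To find M[C, 'n'], we find productions for C where 'n' is in the predict set (PREDICT(N → α) = (FIRST(α) \ {ε}) ∪ (FOLLOW(N) if α ⇒* ε)).

C → [ C ]: PREDICT = { '[' }
C → id: PREDICT = { 'id' }
C → n: PREDICT = { 'n' }
  'n' is in predict set, so this production goes in M[C, 'n']

M[C, 'n'] = C → n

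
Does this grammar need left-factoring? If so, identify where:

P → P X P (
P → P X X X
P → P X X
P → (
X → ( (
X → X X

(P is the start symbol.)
Left-factoring is needed when two productions for the same non-terminal
share a common prefix on the right-hand side.

Productions for P:
  P → P X P (
  P → P X X X
  P → P X X
  P → (
Productions for X:
  X → ( (
  X → X X

Found common prefix 'P X' in productions for P

Answer: Yes, P has productions with common prefix 'P X'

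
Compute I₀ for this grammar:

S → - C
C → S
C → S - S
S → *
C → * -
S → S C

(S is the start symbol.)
{ [S → . *], [S → . - C], [S → . S C], [S' → . S] }

First, augment the grammar with S' → S
I₀ = CLOSURE({ [S' → . S] }):
  [S' → . S] has the dot before S: add [S → . - C], [S → . *], [S → . S C]
No further items can be added.

I₀ = { [S → . *], [S → . - C], [S → . S C], [S' → . S] }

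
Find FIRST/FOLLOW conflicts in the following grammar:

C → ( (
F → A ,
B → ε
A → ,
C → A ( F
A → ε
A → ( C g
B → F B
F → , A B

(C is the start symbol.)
A FIRST/FOLLOW conflict occurs when a non-terminal N has a nullable alternative N → β (β ⇒* ε) and another alternative N → α with FIRST(α) ∩ FOLLOW(N) ≠ ∅: on such a lookahead the parser cannot decide between expanding α and letting N vanish via β.

Nullable non-terminals: A, B.
FIRST sets used below: FIRST(F) = { '(', ',' }

A: nullable alternative(s) A → ε; FOLLOW(A) = { $, '(', ',', 'g' }
  A → ,: FIRST \ {ε} = { ',' } — overlaps FOLLOW(A) on { ',' }: CONFLICT
  A → ε: FIRST \ {ε} = { } — this is the only nullable alternative, skip
  A → ( C g: FIRST \ {ε} = { '(' } — overlaps FOLLOW(A) on { '(' }: CONFLICT

B: nullable alternative(s) B → ε; FOLLOW(B) = { $, '(', ',', 'g' }
  B → ε: FIRST \ {ε} = { } — this is the only nullable alternative, skip
  B → F B: FIRST \ {ε} = { '(', ',' } — overlaps FOLLOW(B) on { '(', ',' }: CONFLICT

C, F have no nullable alternative, so no FIRST/FOLLOW check is needed there.

So the grammar has 3 FIRST/FOLLOW conflicts (marked CONFLICT above).

Answer: Yes. B → F B with FOLLOW(B) on { '(', ',' }; A → ',' with FOLLOW(A) on { ',' }; A → '(' C g with FOLLOW(A) on { '(' }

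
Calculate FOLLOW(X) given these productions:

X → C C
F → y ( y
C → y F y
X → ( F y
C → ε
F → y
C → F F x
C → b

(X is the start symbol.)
{ $ }

To compute FOLLOW(X), find every occurrence of X on a right-hand side N → α X β: add FIRST(β) \ {ε}, and if β is empty or nullable also add FOLLOW(N). Iterate to a fixed point.

X is the start symbol, so $ ∈ FOLLOW(X).
X does not occur on any right-hand side.

Taking the union: FOLLOW(X) = { $ }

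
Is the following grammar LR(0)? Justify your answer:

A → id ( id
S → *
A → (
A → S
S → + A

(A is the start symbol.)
Augment with A' → A and build the canonical LR(0) collection (I0 = CLOSURE({[A' → . A]}), then GOTO on every symbol after a dot until no new states appear). It has 10 states:
  I0: { [A → . (], [A → . S], [A → . id ( id], [A' → . A], [S → . *], [S → . + A] }  — shift
  I1: { [A → ( .] }  — reduce
  I2: { [S → * .] }  — reduce
  I3: { [A → . (], [A → . S], [A → . id ( id], [S → + . A], [S → . *], [S → . + A] }  — shift
  I4: { [A' → A .] }  — accept
  I5: { [A → S .] }  — reduce
  I6: { [A → id . ( id] }  — shift
  I7: { [A → id ( . id] }  — shift
  I8: { [A → id ( id .] }  — reduce
  I9: { [S → + A .] }  — reduce

Every state is either a pure shift/goto state or contains exactly one complete item and nothing to shift — no conflicts. The grammar is LR(0).

Answer: Yes, the grammar is LR(0)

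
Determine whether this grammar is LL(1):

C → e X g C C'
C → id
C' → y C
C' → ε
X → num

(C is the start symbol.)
A grammar is LL(1) if for each non-terminal N with multiple productions, the predict sets of those productions are pairwise disjoint, where PREDICT(N → α) = (FIRST(α) \ {ε}) ∪ (FOLLOW(N) if α ⇒* ε).

Relevant sets:
  FOLLOW(C') = { $, 'y' }

For C:
  PREDICT(C → e X g C C') = { 'e' }
  PREDICT(C → id) = { 'id' }
For C':
  PREDICT(C' → y C) = { 'y' }
  PREDICT(C' → ε) = { $, 'y' }
X has a single production, so nothing to check there.

Conflict found: Predict set conflict for C': { 'y' }
The grammar is NOT LL(1).

Answer: No. Predict set conflict for C': { 'y' }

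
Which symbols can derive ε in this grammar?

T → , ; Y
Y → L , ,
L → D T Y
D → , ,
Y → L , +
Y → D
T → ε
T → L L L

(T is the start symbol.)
A non-terminal is nullable if it can derive ε (the empty string): either it has an ε-production, or it has a production whose right-hand side consists entirely of nullable non-terminals.

ε-productions: T → ε
So T is immediately nullable.
No further non-terminal can be added: every production for the remaining non-terminals contains a terminal or a non-nullable non-terminal.
Nullable = { 'T' }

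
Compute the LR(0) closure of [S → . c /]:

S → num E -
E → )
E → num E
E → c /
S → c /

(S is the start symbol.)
To compute CLOSURE, for each item [A → α.Bβ] where B is a non-terminal, add [B → .γ] for all productions B → γ; repeat for the newly added items until nothing changes.

Start with: [S → . c /]
The dot precedes the terminal c, so nothing is added.

CLOSURE = { [S → . c /] }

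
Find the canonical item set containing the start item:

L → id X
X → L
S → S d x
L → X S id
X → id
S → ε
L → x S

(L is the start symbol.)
First, augment the grammar with L' → L
I₀ = CLOSURE({ [L' → . L] }):
  [L' → . L] has the dot before L: add [L → . id X], [L → . X S id], [L → . x S]
  [L → . X S id] has the dot before X: add [X → . L], [X → . id]
No further items can be added.

I₀ = { [L → . X S id], [L → . id X], [L → . x S], [L' → . L], [X → . L], [X → . id] }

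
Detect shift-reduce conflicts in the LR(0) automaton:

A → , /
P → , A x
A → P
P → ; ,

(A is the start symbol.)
No shift-reduce conflicts

Augment with A' → A and build the canonical LR(0) collection (I0 = CLOSURE({[A' → . A]}), then GOTO on every symbol after a dot until no new states appear). It has 9 states:
  I0: { [A → . , /], [A → . P], [A' → . A], [P → . , A x], [P → . ; ,] }  — shift
  I1: { [A → , . /], [A → . , /], [A → . P], [P → , . A x], [P → . , A x], [P → . ; ,] }  — shift
  I2: { [P → ; . ,] }  — shift
  I3: { [A' → A .] }  — accept
  I4: { [A → P .] }  — reduce
  I5: { [P → ; , .] }  — reduce
  I6: { [A → , / .] }  — reduce
  I7: { [P → , A . x] }  — shift
  I8: { [P → , A x .] }  — reduce

No state contains both a complete item and a shift item.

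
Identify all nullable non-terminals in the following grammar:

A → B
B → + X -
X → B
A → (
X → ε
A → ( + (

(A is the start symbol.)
A non-terminal is nullable if it can derive ε (the empty string): either it has an ε-production, or it has a production whose right-hand side consists entirely of nullable non-terminals.

ε-productions: X → ε
So X is immediately nullable.
No further non-terminal can be added: every production for the remaining non-terminals contains a terminal or a non-nullable non-terminal.
Nullable = { 'X' }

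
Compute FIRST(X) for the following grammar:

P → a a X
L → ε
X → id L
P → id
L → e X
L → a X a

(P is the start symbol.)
From X → id L:
  - id is a terminal: add 'id' and stop

Collecting: FIRST(X) = { 'id' }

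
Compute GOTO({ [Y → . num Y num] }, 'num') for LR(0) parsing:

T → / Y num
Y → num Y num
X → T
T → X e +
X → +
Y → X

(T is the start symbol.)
GOTO(I, 'num') = CLOSURE({ [A → αX.β] : [A → α.Xβ] ∈ I, X = 'num' })

Items with dot before 'num', with the dot advanced:
  [Y → . num Y num] → [Y → num . Y num]
Closure of the advanced items:
  [Y → num . Y num] has the dot before Y: add [Y → . num Y num], [Y → . X]
  [Y → . X] has the dot before X: add [X → . T], [X → . +]
  [X → . T] has the dot before T: add [T → . / Y num], [T → . X e +]

GOTO = { [T → . / Y num], [T → . X e +], [X → . +], [X → . T], [Y → . X], [Y → . num Y num], [Y → num . Y num] }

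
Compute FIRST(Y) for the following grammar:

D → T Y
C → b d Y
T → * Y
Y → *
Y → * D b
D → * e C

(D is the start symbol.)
{ '*' }

To compute FIRST(Y), examine every production with Y on the left-hand side, reading each right-hand side left to right until a non-nullable symbol is reached.

From Y → *:
  - '*' is a terminal: add '*' and stop
From Y → * D b:
  - '*' is a terminal: add '*' and stop

Collecting: FIRST(Y) = { '*' }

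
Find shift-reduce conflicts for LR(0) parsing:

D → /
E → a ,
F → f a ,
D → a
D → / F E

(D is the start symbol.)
A shift-reduce conflict occurs when an LR(0) state has both:
  - a complete (reduce) item [A → α .] (dot at the end), and
  - a shift item [B → β . c γ] (dot before a terminal).

Augment with D' → D and build the canonical LR(0) collection (I0 = CLOSURE({[D' → . D]}), then GOTO on every symbol after a dot until no new states appear). It has 11 states:
  I0: { [D → . / F E], [D → . /], [D → . a], [D' → . D] }  — shift
  I1: { [D → / . F E], [D → / .], [F → . f a ,] }  — shift, reduce
  I2: { [D' → D .] }  — accept
  I3: { [D → a .] }  — reduce
  I4: { [D → / F . E], [E → . a ,] }  — shift
  I5: { [F → f . a ,] }  — shift
  I6: { [F → f a . ,] }  — shift
  I7: { [F → f a , .] }  — reduce
  I8: { [D → / F E .] }  — reduce
  I9: { [E → a . ,] }  — shift
  I10: { [E → a , .] }  — reduce

I1 contains reduce item [D → / .] and shift item [F → . f a ,] — shift-reduce conflict.

Answer: Yes — I1: [D → / .] vs [F → . f a ,]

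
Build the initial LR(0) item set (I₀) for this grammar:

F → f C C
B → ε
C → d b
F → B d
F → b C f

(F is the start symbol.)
First, augment the grammar with F' → F
I₀ = CLOSURE({ [F' → . F] }):
  [F' → . F] has the dot before F: add [F → . f C C], [F → . B d], [F → . b C f]
  [F → . B d] has the dot before B: add [B → .]
No further items can be added.

I₀ = { [B → .], [F → . B d], [F → . b C f], [F → . f C C], [F' → . F] }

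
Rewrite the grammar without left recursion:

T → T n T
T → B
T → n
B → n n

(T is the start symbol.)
T is directly left-recursive. The standard transformation for
  A → A α₁ | ... | A α_m | β₁ | ... | β_n
is
  A  → β₁ A' | ... | β_n A'
  A' → α₁ A' | ... | α_m A' | ε

T → B becomes T → B T'
T → n becomes T → n T'
T → T n T becomes T' → n T T'
Add T' → ε

Productions for other non-terminals are unchanged:
  B → n n

Resulting grammar:
T → B T'
T → n T'
T' → n T T'
T' → ε
B → n n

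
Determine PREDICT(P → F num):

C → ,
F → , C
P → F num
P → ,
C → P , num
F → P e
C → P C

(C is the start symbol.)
{ ',' }

PREDICT(P → F num) = (FIRST(RHS) \ {ε}) ∪ (FOLLOW(P) if ε ∈ FIRST(RHS), i.e. RHS ⇒* ε)
FIRST(F) = { ',' }
FIRST(F num) = { ',' }
ε ∉ FIRST(F num), so FOLLOW(P) is not added.
PREDICT(P → F num) = { ',' }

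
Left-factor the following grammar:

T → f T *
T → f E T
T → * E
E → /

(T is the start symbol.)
Left-factoring transforms A → αβ₁ | αβ₂ into A → αA' and A' → β₁ | β₂
(α is the longest common prefix among the alternatives). Repeat until
no nonterminal has two alternatives with a common prefix.

Round 1: T has alternatives sharing prefix 'f'. Introduce T': T → f T'
  Add: T' → T *
  Add: T' → E T

No remaining common prefixes — done.

Resulting grammar:
T → f T'
T' → T *
T' → E T
T → * E
E → /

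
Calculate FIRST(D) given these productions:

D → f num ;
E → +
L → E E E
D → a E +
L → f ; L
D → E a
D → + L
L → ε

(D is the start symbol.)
To compute FIRST(D), examine every production with D on the left-hand side, reading each right-hand side left to right until a non-nullable symbol is reached.

FIRST sets of the other non-terminals involved (by the same procedure, iterated to a fixed point):
  FIRST(E) = { '+' }

From D → f num ;:
  - f is a terminal: add 'f' and stop
From D → a E +:
  - a is a terminal: add 'a' and stop
From D → E a:
  - E is a non-terminal: add FIRST(E) \ {ε} = { '+' }
    E is not nullable, so stop
From D → + L:
  - '+' is a terminal: add '+' and stop

Collecting: FIRST(D) = { '+', 'a', 'f' }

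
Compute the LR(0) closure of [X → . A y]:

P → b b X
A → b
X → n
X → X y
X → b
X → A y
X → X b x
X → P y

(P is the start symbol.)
To compute CLOSURE, for each item [A → α.Bβ] where B is a non-terminal, add [B → .γ] for all productions B → γ; repeat for the newly added items until nothing changes.

Start with: [X → . A y]
  [X → . A y] has the dot before A: add [A → . b]
No further items can be added.

CLOSURE = { [A → . b], [X → . A y] }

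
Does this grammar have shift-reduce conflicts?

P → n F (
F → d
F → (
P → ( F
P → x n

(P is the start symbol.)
No shift-reduce conflicts

A shift-reduce conflict occurs when an LR(0) state has both:
  - a complete (reduce) item [A → α .] (dot at the end), and
  - a shift item [B → β . c γ] (dot before a terminal).

Augment with P' → P and build the canonical LR(0) collection (I0 = CLOSURE({[P' → . P]}), then GOTO on every symbol after a dot until no new states appear). It has 11 states:
  I0: { [P → . ( F], [P → . n F (], [P → . x n], [P' → . P] }  — shift
  I1: { [F → . (], [F → . d], [P → ( . F] }  — shift
  I2: { [P' → P .] }  — accept
  I3: { [F → . (], [F → . d], [P → n . F (] }  — shift
  I4: { [P → x . n] }  — shift
  I5: { [P → x n .] }  — reduce
  I6: { [F → ( .] }  — reduce
  I7: { [P → n F . (] }  — shift
  I8: { [F → d .] }  — reduce
  I9: { [P → n F ( .] }  — reduce
  I10: { [P → ( F .] }  — reduce

No state contains both a complete item and a shift item.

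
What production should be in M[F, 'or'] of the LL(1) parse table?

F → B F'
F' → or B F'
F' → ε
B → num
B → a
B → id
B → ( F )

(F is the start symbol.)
Empty (error entry)

To find M[F, 'or'], we find productions for F where 'or' is in the predict set (PREDICT(N → α) = (FIRST(α) \ {ε}) ∪ (FOLLOW(N) if α ⇒* ε)).

Relevant sets:
  FIRST(B) = { '(', 'a', 'id', 'num' }

F → B F': PREDICT = { '(', 'a', 'id', 'num' }

M[F, 'or'] is empty (no production applies)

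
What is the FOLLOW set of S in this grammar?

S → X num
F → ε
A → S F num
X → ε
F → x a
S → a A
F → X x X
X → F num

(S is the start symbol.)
{ $, 'num', 'x' }

S is the start symbol, so $ ∈ FOLLOW(S).
In A → S F num: S is followed by F num, add FIRST(F num) \ {ε} = { 'num', 'x' }

Taking the union: FOLLOW(S) = { $, 'num', 'x' }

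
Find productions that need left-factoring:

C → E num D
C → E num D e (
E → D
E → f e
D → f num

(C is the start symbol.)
Left-factoring is needed when two productions for the same non-terminal
share a common prefix on the right-hand side.

Productions for C:
  C → E num D
  C → E num D e (
Productions for E:
  E → D
  E → f e

Found common prefix 'E num D' in productions for C

Answer: Yes, C has productions with common prefix 'E num D'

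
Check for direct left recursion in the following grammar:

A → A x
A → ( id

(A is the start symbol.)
Direct left recursion occurs when N → N α for some non-terminal N (the right-hand side begins with the left-hand side itself).

A → A x: LEFT RECURSIVE (starts with A)
A → ( id: starts with '('

The grammar has direct left recursion on: A.

Answer: Yes, A is left-recursive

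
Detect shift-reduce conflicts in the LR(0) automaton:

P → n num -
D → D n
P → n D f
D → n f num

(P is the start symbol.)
Augment with P' → P and build the canonical LR(0) collection (I0 = CLOSURE({[P' → . P]}), then GOTO on every symbol after a dot until no new states appear). It has 11 states:
  I0: { [P → . n D f], [P → . n num -], [P' → . P] }  — shift
  I1: { [P' → P .] }  — accept
  I2: { [D → . D n], [D → . n f num], [P → n . D f], [P → n . num -] }  — shift
  I3: { [D → D . n], [P → n D . f] }  — shift
  I4: { [D → n . f num] }  — shift
  I5: { [P → n num . -] }  — shift
  I6: { [P → n num - .] }  — reduce
  I7: { [D → n f . num] }  — shift
  I8: { [D → n f num .] }  — reduce
  I9: { [P → n D f .] }  — reduce
  I10: { [D → D n .] }  — reduce

No state contains both a complete item and a shift item.

Answer: No shift-reduce conflicts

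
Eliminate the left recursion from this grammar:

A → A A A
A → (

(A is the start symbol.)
A is directly left-recursive. The standard transformation for
  A → A α₁ | ... | A α_m | β₁ | ... | β_n
is
  A  → β₁ A' | ... | β_n A'
  A' → α₁ A' | ... | α_m A' | ε

A → ( becomes A → ( A'
A → A A A becomes A' → A A A'
Add A' → ε

Resulting grammar:
A → ( A'
A' → A A A'
A' → ε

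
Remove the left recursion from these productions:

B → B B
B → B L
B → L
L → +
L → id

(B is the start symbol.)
B is directly left-recursive. The standard transformation for
  A → A α₁ | ... | A α_m | β₁ | ... | β_n
is
  A  → β₁ A' | ... | β_n A'
  A' → α₁ A' | ... | α_m A' | ε

B → L becomes B → L B'
B → B B becomes B' → B B'
B → B L becomes B' → L B'
Add B' → ε

Productions for other non-terminals are unchanged:
  L → +
  L → id

Resulting grammar:
B → L B'
B' → B B'
B' → L B'
B' → ε
L → +
L → id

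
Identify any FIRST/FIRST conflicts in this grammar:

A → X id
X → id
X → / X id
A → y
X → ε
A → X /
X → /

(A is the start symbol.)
Yes. A → X id / A → X '/' on { '/', 'id' }; X → '/' X id / X → '/' on { '/' }

A FIRST/FIRST conflict occurs when two productions N → α and N → β for the same non-terminal have FIRST(α) ∩ FIRST(β) ≠ ∅ (with ε ∈ FIRST of a nullable right-hand side, so two nullable alternatives also conflict).

FIRST sets of the non-terminals at (or reachable through a nullable prefix from) the front of some alternative:
  FIRST(X) = { '/', 'id', ε }

Productions for A:
  A → X id: FIRST = { '/', 'id' }
  A → y: FIRST = { 'y' }
  A → X /: FIRST = { '/', 'id' }
Productions for X:
  X → id: FIRST = { 'id' }
  X → / X id: FIRST = { '/' }
  X → ε: FIRST = { ε }
  X → /: FIRST = { '/' }

Conflict for A: A → X id and A → X /
  Overlap: { '/', 'id' }
Conflict for X: X → / X id and X → /
  Overlap: { '/' }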